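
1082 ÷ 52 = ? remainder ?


1082 = 52 * 20 + 42
Check: 1040 + 42 = 1082

q = 20, r = 42


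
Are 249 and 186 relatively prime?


Euclidean algorithm:
249 = 1 * 186 + 63
186 = 2 * 63 + 60
63 = 1 * 60 + 3
60 = 20 * 3 + 0
GCD(249, 186) = 3

No, not coprime (GCD = 3)


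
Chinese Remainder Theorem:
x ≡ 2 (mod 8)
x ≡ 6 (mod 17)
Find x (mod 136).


M = 8*17 = 136
M1 = M/8 = 17, M2 = M/17 = 8
M1^(-1) mod 8 = 1, M2^(-1) mod 17 = 15
x = 2*17*1 + 6*8*15 = 754
754 mod 136 = 74
Check: 74 mod 8 = 2 ✓, 74 mod 17 = 6 ✓

x ≡ 74 (mod 136)


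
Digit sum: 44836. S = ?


4 + 4 + 8 + 3 + 6 = 25


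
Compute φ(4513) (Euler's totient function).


4513 = 4513
Prime factors: 4513
φ(4513) = 4513 × (1-1/4513)
= 4513 × 4512/4513 = 4512

φ(4513) = 4512


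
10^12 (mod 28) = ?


10^1 mod 28 = 10
10^2 mod 28 = 16
10^3 mod 28 = 20
10^4 mod 28 = 4
10^5 mod 28 = 12
10^6 mod 28 = 8
10^7 mod 28 = 24
10^8 mod 28 = 16
10^9 mod 28 = 20
10^10 mod 28 = 4
10^11 mod 28 = 12
10^12 mod 28 = 8


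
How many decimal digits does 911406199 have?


911406199 has 9 digits in base 10
floor(log10(911406199)) + 1 = floor(8.9597) + 1 = 9

9 digits (base 10)


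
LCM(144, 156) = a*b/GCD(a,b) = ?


GCD(144, 156) = 12
LCM = 144*156/12 = 22464/12 = 1872

LCM = 1872


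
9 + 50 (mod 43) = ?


9 + 50 = 59
59 mod 43 = 16


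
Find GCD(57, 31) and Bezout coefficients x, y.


Tabular extended Euclidean (each row: r = 57*s + 31*t):
r=57, s=1, t=0
r=31, s=0, t=1
q=1: r=26, s=1, t=-1   [57*(1) + 31*(-1) = 26]
q=1: r=5, s=-1, t=2   [57*(-1) + 31*(2) = 5]
q=5: r=1, s=6, t=-11   [57*(6) + 31*(-11) = 1]
q=5: r=0, s=-31, t=57   [57*(-31) + 31*(57) = 0]
GCD = 1; from the row with r=1: x=6, y=-11
Check: 57*(6) + 31*(-11) = 342 - 341 = 1

GCD = 1, x = 6, y = -11


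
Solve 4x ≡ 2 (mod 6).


GCD(4, 6) = 2 divides 2
Divide: 2x ≡ 1 (mod 3)
x ≡ 2 (mod 3)


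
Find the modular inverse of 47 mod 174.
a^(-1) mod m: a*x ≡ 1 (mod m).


Use the extended Euclidean algorithm on (174, 47); each row r = 174*s + 47*t:
r=174, s=1, t=0
r=47, s=0, t=1
q=3: r=33, s=1, t=-3   [174*(1) + 47*(-3) = 33]
q=1: r=14, s=-1, t=4   [174*(-1) + 47*(4) = 14]
q=2: r=5, s=3, t=-11   [174*(3) + 47*(-11) = 5]
q=2: r=4, s=-7, t=26   [174*(-7) + 47*(26) = 4]
q=1: r=1, s=10, t=-37   [174*(10) + 47*(-37) = 1]
q=4: r=0, s=-47, t=174   [174*(-47) + 47*(174) = 0]
GCD = 1 with t = -37, so 47*(-37) ≡ 1 (mod 174)
Inverse = -37 mod 174 = 137
Check: 47 * 137 = 6439 ≡ 1 (mod 174)

47^(-1) ≡ 137 (mod 174)


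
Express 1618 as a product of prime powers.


1618 / 2 = 809
809 / 809 = 1
1618 = 2 × 809


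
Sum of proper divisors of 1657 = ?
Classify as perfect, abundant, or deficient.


Proper divisors: 1
Sum = 1 = 1
1 < 1657 → deficient

s(1657) = 1 (deficient)


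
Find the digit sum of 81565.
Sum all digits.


8 + 1 + 5 + 6 + 5 = 25


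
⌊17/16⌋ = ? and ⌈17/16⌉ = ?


17/16 = 1.0625
floor = 1
ceil = 2

floor = 1, ceil = 2


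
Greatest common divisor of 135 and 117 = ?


135 = 1 * 117 + 18
117 = 6 * 18 + 9
18 = 2 * 9 + 0
GCD = 9


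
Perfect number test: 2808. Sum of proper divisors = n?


Proper divisors of 2808: 1, 2, 3, 4, 6, 8, 9, 12, 13, 18, 24, 26, 27, 36, 39, 52, 54, 72, 78, 104, 108, 117, 156, 216, 234, 312, 351, 468, 702, 936, 1404
Sum = 1 + 2 + 3 + 4 + 6 + 8 + 9 + 12 + 13 + 18 + 24 + 26 + 27 + 36 + 39 + 52 + 54 + 72 + 78 + 104 + 108 + 117 + 156 + 216 + 234 + 312 + 351 + 468 + 702 + 936 + 1404 = 5592

No, 2808 is not perfect (5592 ≠ 2808)


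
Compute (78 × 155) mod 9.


78 × 155 = 12090
12090 mod 9 = 3


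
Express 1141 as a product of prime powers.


1141 / 7 = 163
163 / 163 = 1
1141 = 7 × 163


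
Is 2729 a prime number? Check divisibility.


Check divisors up to sqrt(2729) = 52.2398
No divisors found.
2729 is prime.

Yes, 2729 is prime


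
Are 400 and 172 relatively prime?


Euclidean algorithm:
400 = 2 * 172 + 56
172 = 3 * 56 + 4
56 = 14 * 4 + 0
GCD(400, 172) = 4

No, not coprime (GCD = 4)


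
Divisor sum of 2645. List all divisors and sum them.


Divisors of 2645: 1, 5, 23, 115, 529, 2645
Sum = 1 + 5 + 23 + 115 + 529 + 2645 = 3318

σ(2645) = 3318


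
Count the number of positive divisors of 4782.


4782 = 2^1 × 3^1 × 797^1
d(4782) = (1+1) × (1+1) × (1+1) = 8

8 divisors


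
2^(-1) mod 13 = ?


Use the extended Euclidean algorithm on (13, 2); each row r = 13*s + 2*t:
r=13, s=1, t=0
r=2, s=0, t=1
q=6: r=1, s=1, t=-6   [13*(1) + 2*(-6) = 1]
q=2: r=0, s=-2, t=13   [13*(-2) + 2*(13) = 0]
GCD = 1 with t = -6, so 2*(-6) ≡ 1 (mod 13)
Inverse = -6 mod 13 = 7
Check: 2 * 7 = 14 ≡ 1 (mod 13)

2^(-1) ≡ 7 (mod 13)


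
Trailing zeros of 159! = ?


floor(159/5) = 31
floor(159/25) = 6
floor(159/125) = 1
Total = 38

38 trailing zeros


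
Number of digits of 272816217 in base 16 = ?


272816217 in base 16 = 1042D859
Number of digits = 8

8 digits (base 16)


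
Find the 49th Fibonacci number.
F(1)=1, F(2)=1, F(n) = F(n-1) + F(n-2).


Sequence: 1, 1, 2, 3, 5, 8, 13, 21, 34, 55, 89, 144, 233, 377, 610, 987, 1597, 2584, 4181, 6765, 10946, 17711, 28657, 46368, 75025, 121393, 196418, 317811, 514229, 832040, 1346269, 2178309, 3524578, 5702887, 9227465, 14930352, 24157817, 39088169, 63245986, 102334155, 165580141, 267914296, 433494437, 701408733, 1134903170, 1836311903, 2971215073, 4807526976, 7778742049
F(49) = 7778742049


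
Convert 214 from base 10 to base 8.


214 (base 10) = 214 (decimal)
214 (decimal) = 326 (base 8)


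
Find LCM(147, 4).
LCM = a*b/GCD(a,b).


GCD(147, 4) = 1
LCM = 147*4/1 = 588/1 = 588

LCM = 588


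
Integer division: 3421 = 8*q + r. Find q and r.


3421 = 8 * 427 + 5
Check: 3416 + 5 = 3421

q = 427, r = 5


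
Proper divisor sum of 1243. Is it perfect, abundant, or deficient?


Proper divisors: 1, 11, 113
Sum = 1 + 11 + 113 = 125
125 < 1243 → deficient

s(1243) = 125 (deficient)


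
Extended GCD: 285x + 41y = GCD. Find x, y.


Tabular extended Euclidean (each row: r = 285*s + 41*t):
r=285, s=1, t=0
r=41, s=0, t=1
q=6: r=39, s=1, t=-6   [285*(1) + 41*(-6) = 39]
q=1: r=2, s=-1, t=7   [285*(-1) + 41*(7) = 2]
q=19: r=1, s=20, t=-139   [285*(20) + 41*(-139) = 1]
q=2: r=0, s=-41, t=285   [285*(-41) + 41*(285) = 0]
GCD = 1; from the row with r=1: x=20, y=-139
Check: 285*(20) + 41*(-139) = 5700 - 5699 = 1

GCD = 1, x = 20, y = -139


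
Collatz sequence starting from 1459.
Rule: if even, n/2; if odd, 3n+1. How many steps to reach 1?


1459 → 4378 → 2189 → 6568 → 3284 → 1642 → 821 → 2464 → 1232 → 616 → 308 → 154 → 77 → 232 → 116 → 58 → 29 → 88 → 44 → 22 → 11 → 34 → 17 → 52 → 26 → 13 → 40 → 20 → 10 → 5 → 16 → 8 → 4 → 2 → 1
Total steps = 34

34 steps


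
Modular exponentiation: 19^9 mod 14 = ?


19^1 mod 14 = 5
19^2 mod 14 = 11
19^3 mod 14 = 13
19^4 mod 14 = 9
19^5 mod 14 = 3
19^6 mod 14 = 1
19^7 mod 14 = 5
19^8 mod 14 = 11
19^9 mod 14 = 13


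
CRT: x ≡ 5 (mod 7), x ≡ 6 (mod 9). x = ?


M = 7*9 = 63
M1 = M/7 = 9, M2 = M/9 = 7
M1^(-1) mod 7 = 4, M2^(-1) mod 9 = 4
x = 5*9*4 + 6*7*4 = 348
348 mod 63 = 33
Check: 33 mod 7 = 5 ✓, 33 mod 9 = 6 ✓

x ≡ 33 (mod 63)


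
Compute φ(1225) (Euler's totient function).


1225 = 5^2 × 7^2
Prime factors: 5, 7
φ(1225) = 1225 × (1-1/5) × (1-1/7)
= 1225 × 4/5 × 6/7 = 840

φ(1225) = 840


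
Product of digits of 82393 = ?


8 × 2 × 3 × 9 × 3 = 1296


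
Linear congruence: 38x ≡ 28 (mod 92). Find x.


GCD(38, 92) = 2 divides 28
Divide: 19x ≡ 14 (mod 46)
x ≡ 8 (mod 46)


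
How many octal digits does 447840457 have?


447840457 in base 8 = 3254300311
Number of digits = 10

10 digits (base 8)


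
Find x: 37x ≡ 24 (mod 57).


GCD(37, 57) = 1, unique solution
a^(-1) mod 57 = 37
x = 37 * 24 mod 57 = 33

x ≡ 33 (mod 57)


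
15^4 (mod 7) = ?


15^1 mod 7 = 1
15^2 mod 7 = 1
15^3 mod 7 = 1
15^4 mod 7 = 1


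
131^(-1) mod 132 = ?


Use the extended Euclidean algorithm on (132, 131); each row r = 132*s + 131*t:
r=132, s=1, t=0
r=131, s=0, t=1
q=1: r=1, s=1, t=-1   [132*(1) + 131*(-1) = 1]
q=131: r=0, s=-131, t=132   [132*(-131) + 131*(132) = 0]
GCD = 1 with t = -1, so 131*(-1) ≡ 1 (mod 132)
Inverse = -1 mod 132 = 131
Check: 131 * 131 = 17161 ≡ 1 (mod 132)

131^(-1) ≡ 131 (mod 132)


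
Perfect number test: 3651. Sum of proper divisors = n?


Proper divisors of 3651: 1, 3, 1217
Sum = 1 + 3 + 1217 = 1221

No, 3651 is not perfect (1221 ≠ 3651)


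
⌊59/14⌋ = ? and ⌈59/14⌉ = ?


59/14 = 4.2143
floor = 4
ceil = 5

floor = 4, ceil = 5


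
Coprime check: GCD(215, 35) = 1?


Euclidean algorithm:
215 = 6 * 35 + 5
35 = 7 * 5 + 0
GCD(215, 35) = 5

No, not coprime (GCD = 5)


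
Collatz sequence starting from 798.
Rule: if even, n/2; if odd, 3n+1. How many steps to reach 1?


798 → 399 → 1198 → 599 → 1798 → 899 → 2698 → 1349 → 4048 → 2024 → 1012 → 506 → 253 → 760 → 380 → 190 → 95 → 286 → 143 → 430 → 215 → 646 → 323 → 970 → 485 → 1456 → 728 → 364 → 182 → 91 → 274 → 137 → 412 → 206 → 103 → 310 → 155 → 466 → 233 → 700 → 350 → 175 → 526 → 263 → 790 → 395 → 1186 → 593 → 1780 → 890 → 445 → 1336 → 668 → 334 → 167 → 502 → 251 → 754 → 377 → 1132 → 566 → 283 → 850 → 425 → 1276 → 638 → 319 → 958 → 479 → 1438 → 719 → 2158 → 1079 → 3238 → 1619 → 4858 → 2429 → 7288 → 3644 → 1822 → 911 → 2734 → 1367 → 4102 → 2051 → 6154 → 3077 → 9232 → 4616 → 2308 → 1154 → 577 → 1732 → 866 → 433 → 1300 → 650 → 325 → 976 → 488 → 244 → 122 → 61 → 184 → 92 → 46 → 23 → 70 → 35 → 106 → 53 → 160 → 80 → 40 → 20 → 10 → 5 → 16 → 8 → 4 → 2 → 1
Total steps = 121

121 steps


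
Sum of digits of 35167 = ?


3 + 5 + 1 + 6 + 7 = 22


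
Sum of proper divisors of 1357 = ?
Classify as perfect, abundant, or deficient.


Proper divisors: 1, 23, 59
Sum = 1 + 23 + 59 = 83
83 < 1357 → deficient

s(1357) = 83 (deficient)


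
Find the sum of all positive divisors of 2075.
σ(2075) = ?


Divisors of 2075: 1, 5, 25, 83, 415, 2075
Sum = 1 + 5 + 25 + 83 + 415 + 2075 = 2604

σ(2075) = 2604


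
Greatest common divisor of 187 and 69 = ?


187 = 2 * 69 + 49
69 = 1 * 49 + 20
49 = 2 * 20 + 9
20 = 2 * 9 + 2
9 = 4 * 2 + 1
2 = 2 * 1 + 0
GCD = 1


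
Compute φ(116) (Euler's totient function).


116 = 2^2 × 29
Prime factors: 2, 29
φ(116) = 116 × (1-1/2) × (1-1/29)
= 116 × 1/2 × 28/29 = 56

φ(116) = 56


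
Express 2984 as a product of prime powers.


2984 / 2 = 1492
1492 / 2 = 746
746 / 2 = 373
373 / 373 = 1
2984 = 2^3 × 373


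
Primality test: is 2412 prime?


2412 / 2 = 1206 (exact division)
2412 is NOT prime.

No, 2412 is not prime


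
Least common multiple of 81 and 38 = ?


GCD(81, 38) = 1
LCM = 81*38/1 = 3078/1 = 3078

LCM = 3078


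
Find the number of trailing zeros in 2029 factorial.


floor(2029/5) = 405
floor(2029/25) = 81
floor(2029/125) = 16
floor(2029/625) = 3
Total = 505

505 trailing zeros


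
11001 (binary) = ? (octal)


11001 (base 2) = 25 (decimal)
25 (decimal) = 31 (base 8)


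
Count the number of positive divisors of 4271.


4271 = 4271^1
d(4271) = (1+1) = 2

2 divisors


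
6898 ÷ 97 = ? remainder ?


6898 = 97 * 71 + 11
Check: 6887 + 11 = 6898

q = 71, r = 11


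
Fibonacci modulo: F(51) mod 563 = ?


F(k) mod 563 for k=1..51:
1, 1, 2, 3, 5, 8, 13, 21, 34, 55, 89, 144, 233, 377, 47, 424, 471, 332, 240, 9, 249, 258, 507, 202, 146, 348, 494, 279, 210, 489, 136, 62, 198, 260, 458, 155, 50, 205, 255, 460, 152, 49, 201, 250, 451, 138, 26, 164, 190, 354, 544
F(51) mod 563 = 544


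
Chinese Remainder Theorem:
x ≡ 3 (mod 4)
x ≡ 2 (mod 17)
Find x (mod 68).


M = 4*17 = 68
M1 = M/4 = 17, M2 = M/17 = 4
M1^(-1) mod 4 = 1, M2^(-1) mod 17 = 13
x = 3*17*1 + 2*4*13 = 155
155 mod 68 = 19
Check: 19 mod 4 = 3 ✓, 19 mod 17 = 2 ✓

x ≡ 19 (mod 68)


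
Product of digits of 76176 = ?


7 × 6 × 1 × 7 × 6 = 1764


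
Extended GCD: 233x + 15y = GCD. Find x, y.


Tabular extended Euclidean (each row: r = 233*s + 15*t):
r=233, s=1, t=0
r=15, s=0, t=1
q=15: r=8, s=1, t=-15   [233*(1) + 15*(-15) = 8]
q=1: r=7, s=-1, t=16   [233*(-1) + 15*(16) = 7]
q=1: r=1, s=2, t=-31   [233*(2) + 15*(-31) = 1]
q=7: r=0, s=-15, t=233   [233*(-15) + 15*(233) = 0]
GCD = 1; from the row with r=1: x=2, y=-31
Check: 233*(2) + 15*(-31) = 466 - 465 = 1

GCD = 1, x = 2, y = -31


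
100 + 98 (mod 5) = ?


100 + 98 = 198
198 mod 5 = 3


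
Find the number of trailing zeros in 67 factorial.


floor(67/5) = 13
floor(67/25) = 2
Total = 15

15 trailing zeros


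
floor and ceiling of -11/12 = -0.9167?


-11/12 = -0.9167
floor = -1
ceil = 0

floor = -1, ceil = 0


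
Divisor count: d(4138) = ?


4138 = 2^1 × 2069^1
d(4138) = (1+1) × (1+1) = 4

4 divisors


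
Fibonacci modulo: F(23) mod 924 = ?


F(k) mod 924 for k=1..23:
1, 1, 2, 3, 5, 8, 13, 21, 34, 55, 89, 144, 233, 377, 610, 63, 673, 736, 485, 297, 782, 155, 13
F(23) mod 924 = 13


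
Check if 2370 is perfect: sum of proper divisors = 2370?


Proper divisors of 2370: 1, 2, 3, 5, 6, 10, 15, 30, 79, 158, 237, 395, 474, 790, 1185
Sum = 1 + 2 + 3 + 5 + 6 + 10 + 15 + 30 + 79 + 158 + 237 + 395 + 474 + 790 + 1185 = 3390

No, 2370 is not perfect (3390 ≠ 2370)


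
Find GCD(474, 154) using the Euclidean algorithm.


474 = 3 * 154 + 12
154 = 12 * 12 + 10
12 = 1 * 10 + 2
10 = 5 * 2 + 0
GCD = 2


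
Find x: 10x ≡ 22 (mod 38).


GCD(10, 38) = 2 divides 22
Divide: 5x ≡ 11 (mod 19)
x ≡ 6 (mod 19)


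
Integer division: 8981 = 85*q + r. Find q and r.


8981 = 85 * 105 + 56
Check: 8925 + 56 = 8981

q = 105, r = 56


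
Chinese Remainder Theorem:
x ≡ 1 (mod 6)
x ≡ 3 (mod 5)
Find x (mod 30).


M = 6*5 = 30
M1 = M/6 = 5, M2 = M/5 = 6
M1^(-1) mod 6 = 5, M2^(-1) mod 5 = 1
x = 1*5*5 + 3*6*1 = 43
43 mod 30 = 13
Check: 13 mod 6 = 1 ✓, 13 mod 5 = 3 ✓

x ≡ 13 (mod 30)


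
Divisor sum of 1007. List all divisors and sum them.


Divisors of 1007: 1, 19, 53, 1007
Sum = 1 + 19 + 53 + 1007 = 1080

σ(1007) = 1080


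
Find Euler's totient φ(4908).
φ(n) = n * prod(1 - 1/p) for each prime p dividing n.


4908 = 2^2 × 3 × 409
Prime factors: 2, 3, 409
φ(4908) = 4908 × (1-1/2) × (1-1/3) × (1-1/409)
= 4908 × 1/2 × 2/3 × 408/409 = 1632

φ(4908) = 1632


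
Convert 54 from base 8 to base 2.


54 (base 8) = 44 (decimal)
44 (decimal) = 101100 (base 2)


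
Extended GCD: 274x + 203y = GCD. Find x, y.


Tabular extended Euclidean (each row: r = 274*s + 203*t):
r=274, s=1, t=0
r=203, s=0, t=1
q=1: r=71, s=1, t=-1   [274*(1) + 203*(-1) = 71]
q=2: r=61, s=-2, t=3   [274*(-2) + 203*(3) = 61]
q=1: r=10, s=3, t=-4   [274*(3) + 203*(-4) = 10]
q=6: r=1, s=-20, t=27   [274*(-20) + 203*(27) = 1]
q=10: r=0, s=203, t=-274   [274*(203) + 203*(-274) = 0]
GCD = 1; from the row with r=1: x=-20, y=27
Check: 274*(-20) + 203*(27) = -5480 + 5481 = 1

GCD = 1, x = -20, y = 27


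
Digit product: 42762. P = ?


4 × 2 × 7 × 6 × 2 = 672


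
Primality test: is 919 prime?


Check divisors up to sqrt(919) = 30.3150
No divisors found.
919 is prime.

Yes, 919 is prime


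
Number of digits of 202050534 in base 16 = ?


202050534 in base 16 = C0B0BE6
Number of digits = 7

7 digits (base 16)


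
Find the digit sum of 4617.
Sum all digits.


4 + 6 + 1 + 7 = 18


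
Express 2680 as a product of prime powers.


2680 / 2 = 1340
1340 / 2 = 670
670 / 2 = 335
335 / 5 = 67
67 / 67 = 1
2680 = 2^3 × 5 × 67


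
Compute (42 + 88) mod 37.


42 + 88 = 130
130 mod 37 = 19


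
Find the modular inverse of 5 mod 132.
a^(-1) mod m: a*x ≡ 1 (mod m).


Use the extended Euclidean algorithm on (132, 5); each row r = 132*s + 5*t:
r=132, s=1, t=0
r=5, s=0, t=1
q=26: r=2, s=1, t=-26   [132*(1) + 5*(-26) = 2]
q=2: r=1, s=-2, t=53   [132*(-2) + 5*(53) = 1]
q=2: r=0, s=5, t=-132   [132*(5) + 5*(-132) = 0]
GCD = 1 with t = 53, so 5*(53) ≡ 1 (mod 132)
Inverse = 53 mod 132 = 53
Check: 5 * 53 = 265 ≡ 1 (mod 132)

5^(-1) ≡ 53 (mod 132)


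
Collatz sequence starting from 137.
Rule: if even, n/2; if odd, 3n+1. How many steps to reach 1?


137 → 412 → 206 → 103 → 310 → 155 → 466 → 233 → 700 → 350 → 175 → 526 → 263 → 790 → 395 → 1186 → 593 → 1780 → 890 → 445 → 1336 → 668 → 334 → 167 → 502 → 251 → 754 → 377 → 1132 → 566 → 283 → 850 → 425 → 1276 → 638 → 319 → 958 → 479 → 1438 → 719 → 2158 → 1079 → 3238 → 1619 → 4858 → 2429 → 7288 → 3644 → 1822 → 911 → 2734 → 1367 → 4102 → 2051 → 6154 → 3077 → 9232 → 4616 → 2308 → 1154 → 577 → 1732 → 866 → 433 → 1300 → 650 → 325 → 976 → 488 → 244 → 122 → 61 → 184 → 92 → 46 → 23 → 70 → 35 → 106 → 53 → 160 → 80 → 40 → 20 → 10 → 5 → 16 → 8 → 4 → 2 → 1
Total steps = 90

90 steps


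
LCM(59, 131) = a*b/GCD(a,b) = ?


GCD(59, 131) = 1
LCM = 59*131/1 = 7729/1 = 7729

LCM = 7729


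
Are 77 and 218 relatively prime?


Euclidean algorithm:
218 = 2 * 77 + 64
77 = 1 * 64 + 13
64 = 4 * 13 + 12
13 = 1 * 12 + 1
12 = 12 * 1 + 0
GCD(77, 218) = 1

Yes, coprime (GCD = 1)


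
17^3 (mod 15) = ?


17^1 mod 15 = 2
17^2 mod 15 = 4
17^3 mod 15 = 8


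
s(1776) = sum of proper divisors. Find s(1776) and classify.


Proper divisors: 1, 2, 3, 4, 6, 8, 12, 16, 24, 37, 48, 74, 111, 148, 222, 296, 444, 592, 888
Sum = 1 + 2 + 3 + 4 + 6 + 8 + 12 + 16 + 24 + 37 + 48 + 74 + 111 + 148 + 222 + 296 + 444 + 592 + 888 = 2936
2936 > 1776 → abundant

s(1776) = 2936 (abundant)


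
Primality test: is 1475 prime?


1475 / 5 = 295 (exact division)
1475 is NOT prime.

No, 1475 is not prime


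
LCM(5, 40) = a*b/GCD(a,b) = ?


GCD(5, 40) = 5
LCM = 5*40/5 = 200/5 = 40

LCM = 40


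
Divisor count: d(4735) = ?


4735 = 5^1 × 947^1
d(4735) = (1+1) × (1+1) = 4

4 divisors


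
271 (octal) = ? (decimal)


271 (base 8) = 185 (decimal)
185 (decimal) = 185 (base 10)


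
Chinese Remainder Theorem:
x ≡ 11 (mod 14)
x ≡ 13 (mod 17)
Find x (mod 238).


M = 14*17 = 238
M1 = M/14 = 17, M2 = M/17 = 14
M1^(-1) mod 14 = 5, M2^(-1) mod 17 = 11
x = 11*17*5 + 13*14*11 = 2937
2937 mod 238 = 81
Check: 81 mod 14 = 11 ✓, 81 mod 17 = 13 ✓

x ≡ 81 (mod 238)


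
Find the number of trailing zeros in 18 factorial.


floor(18/5) = 3
Total = 3

3 trailing zeros


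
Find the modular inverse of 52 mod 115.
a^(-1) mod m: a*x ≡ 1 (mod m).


Use the extended Euclidean algorithm on (115, 52); each row r = 115*s + 52*t:
r=115, s=1, t=0
r=52, s=0, t=1
q=2: r=11, s=1, t=-2   [115*(1) + 52*(-2) = 11]
q=4: r=8, s=-4, t=9   [115*(-4) + 52*(9) = 8]
q=1: r=3, s=5, t=-11   [115*(5) + 52*(-11) = 3]
q=2: r=2, s=-14, t=31   [115*(-14) + 52*(31) = 2]
q=1: r=1, s=19, t=-42   [115*(19) + 52*(-42) = 1]
q=2: r=0, s=-52, t=115   [115*(-52) + 52*(115) = 0]
GCD = 1 with t = -42, so 52*(-42) ≡ 1 (mod 115)
Inverse = -42 mod 115 = 73
Check: 52 * 73 = 3796 ≡ 1 (mod 115)

52^(-1) ≡ 73 (mod 115)


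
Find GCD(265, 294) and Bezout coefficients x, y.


Tabular extended Euclidean (each row: r = 265*s + 294*t):
r=265, s=1, t=0
r=294, s=0, t=1
q=0: r=265, s=1, t=0   [265*(1) + 294*(0) = 265]
q=1: r=29, s=-1, t=1   [265*(-1) + 294*(1) = 29]
q=9: r=4, s=10, t=-9   [265*(10) + 294*(-9) = 4]
q=7: r=1, s=-71, t=64   [265*(-71) + 294*(64) = 1]
q=4: r=0, s=294, t=-265   [265*(294) + 294*(-265) = 0]
GCD = 1; from the row with r=1: x=-71, y=64
Check: 265*(-71) + 294*(64) = -18815 + 18816 = 1

GCD = 1, x = -71, y = 64


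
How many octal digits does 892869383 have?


892869383 in base 8 = 6516015407
Number of digits = 10

10 digits (base 8)


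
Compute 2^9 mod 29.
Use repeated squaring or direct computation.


2^1 mod 29 = 2
2^2 mod 29 = 4
2^3 mod 29 = 8
2^4 mod 29 = 16
2^5 mod 29 = 3
2^6 mod 29 = 6
2^7 mod 29 = 12
2^8 mod 29 = 24
2^9 mod 29 = 19


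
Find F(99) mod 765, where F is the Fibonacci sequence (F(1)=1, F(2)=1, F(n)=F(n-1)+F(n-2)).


F(k) mod 765 for k=1..99:
1, 1, 2, 3, 5, 8, 13, 21, 34, 55, 89, 144, 233, 377, 610, 222, 67, 289, 356, 645, 236, 116, 352, 468, 55, 523, 578, 336, 149, 485, 634, 354, 223, 577, 35, 612, 647, 494, 376, 105, 481, 586, 302, 123, 425, 548, 208, 756, 199, 190, 389, 579, 203, 17, 220, 237, 457, 694, 386, 315, 701, 251, 187, 438, 625, 298, 158, 456, 614, 305, 154, 459, 613, 307, 155, 462, 617, 314, 166, 480, 646, 361, 242, 603, 80, 683, 763, 681, 679, 595, 509, 339, 83, 422, 505, 162, 667, 64, 731
F(99) mod 765 = 731


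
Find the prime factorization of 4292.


4292 / 2 = 2146
2146 / 2 = 1073
1073 / 29 = 37
37 / 37 = 1
4292 = 2^2 × 29 × 37


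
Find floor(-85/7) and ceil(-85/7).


-85/7 = -12.1429
floor = -13
ceil = -12

floor = -13, ceil = -12


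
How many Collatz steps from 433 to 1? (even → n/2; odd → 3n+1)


433 → 1300 → 650 → 325 → 976 → 488 → 244 → 122 → 61 → 184 → 92 → 46 → 23 → 70 → 35 → 106 → 53 → 160 → 80 → 40 → 20 → 10 → 5 → 16 → 8 → 4 → 2 → 1
Total steps = 27

27 steps


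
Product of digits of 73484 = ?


7 × 3 × 4 × 8 × 4 = 2688


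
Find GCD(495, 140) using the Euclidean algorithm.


495 = 3 * 140 + 75
140 = 1 * 75 + 65
75 = 1 * 65 + 10
65 = 6 * 10 + 5
10 = 2 * 5 + 0
GCD = 5


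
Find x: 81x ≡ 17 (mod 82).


GCD(81, 82) = 1, unique solution
a^(-1) mod 82 = 81
x = 81 * 17 mod 82 = 65

x ≡ 65 (mod 82)


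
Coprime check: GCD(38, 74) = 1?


Euclidean algorithm:
74 = 1 * 38 + 36
38 = 1 * 36 + 2
36 = 18 * 2 + 0
GCD(38, 74) = 2

No, not coprime (GCD = 2)


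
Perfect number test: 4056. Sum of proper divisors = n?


Proper divisors of 4056: 1, 2, 3, 4, 6, 8, 12, 13, 24, 26, 39, 52, 78, 104, 156, 169, 312, 338, 507, 676, 1014, 1352, 2028
Sum = 1 + 2 + 3 + 4 + 6 + 8 + 12 + 13 + 24 + 26 + 39 + 52 + 78 + 104 + 156 + 169 + 312 + 338 + 507 + 676 + 1014 + 1352 + 2028 = 6924

No, 4056 is not perfect (6924 ≠ 4056)


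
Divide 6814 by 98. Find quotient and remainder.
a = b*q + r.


6814 = 98 * 69 + 52
Check: 6762 + 52 = 6814

q = 69, r = 52


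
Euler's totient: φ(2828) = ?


2828 = 2^2 × 7 × 101
Prime factors: 2, 7, 101
φ(2828) = 2828 × (1-1/2) × (1-1/7) × (1-1/101)
= 2828 × 1/2 × 6/7 × 100/101 = 1200

φ(2828) = 1200


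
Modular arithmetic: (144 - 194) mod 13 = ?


144 - 194 = -50
-50 mod 13 = 2


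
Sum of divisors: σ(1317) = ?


Divisors of 1317: 1, 3, 439, 1317
Sum = 1 + 3 + 439 + 1317 = 1760

σ(1317) = 1760


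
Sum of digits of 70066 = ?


7 + 0 + 0 + 6 + 6 = 19


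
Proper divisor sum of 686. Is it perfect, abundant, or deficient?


Proper divisors: 1, 2, 7, 14, 49, 98, 343
Sum = 1 + 2 + 7 + 14 + 49 + 98 + 343 = 514
514 < 686 → deficient

s(686) = 514 (deficient)


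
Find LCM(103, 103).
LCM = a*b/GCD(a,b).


GCD(103, 103) = 103
LCM = 103*103/103 = 10609/103 = 103

LCM = 103


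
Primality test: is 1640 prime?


1640 / 2 = 820 (exact division)
1640 is NOT prime.

No, 1640 is not prime


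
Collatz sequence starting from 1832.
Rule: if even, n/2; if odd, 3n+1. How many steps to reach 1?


1832 → 916 → 458 → 229 → 688 → 344 → 172 → 86 → 43 → 130 → 65 → 196 → 98 → 49 → 148 → 74 → 37 → 112 → 56 → 28 → 14 → 7 → 22 → 11 → 34 → 17 → 52 → 26 → 13 → 40 → 20 → 10 → 5 → 16 → 8 → 4 → 2 → 1
Total steps = 37

37 steps


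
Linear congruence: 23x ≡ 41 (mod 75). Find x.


GCD(23, 75) = 1, unique solution
a^(-1) mod 75 = 62
x = 62 * 41 mod 75 = 67

x ≡ 67 (mod 75)


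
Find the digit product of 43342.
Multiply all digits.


4 × 3 × 3 × 4 × 2 = 288


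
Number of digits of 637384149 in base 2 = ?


637384149 in base 2 = 100101111111011011010111010101
Number of digits = 30

30 digits (base 2)


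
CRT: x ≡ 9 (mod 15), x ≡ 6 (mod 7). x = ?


M = 15*7 = 105
M1 = M/15 = 7, M2 = M/7 = 15
M1^(-1) mod 15 = 13, M2^(-1) mod 7 = 1
x = 9*7*13 + 6*15*1 = 909
909 mod 105 = 69
Check: 69 mod 15 = 9 ✓, 69 mod 7 = 6 ✓

x ≡ 69 (mod 105)


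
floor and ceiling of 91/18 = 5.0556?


91/18 = 5.0556
floor = 5
ceil = 6

floor = 5, ceil = 6


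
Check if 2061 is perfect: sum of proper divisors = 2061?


Proper divisors of 2061: 1, 3, 9, 229, 687
Sum = 1 + 3 + 9 + 229 + 687 = 929

No, 2061 is not perfect (929 ≠ 2061)


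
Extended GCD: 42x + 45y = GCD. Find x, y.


Tabular extended Euclidean (each row: r = 42*s + 45*t):
r=42, s=1, t=0
r=45, s=0, t=1
q=0: r=42, s=1, t=0   [42*(1) + 45*(0) = 42]
q=1: r=3, s=-1, t=1   [42*(-1) + 45*(1) = 3]
q=14: r=0, s=15, t=-14   [42*(15) + 45*(-14) = 0]
GCD = 3; from the row with r=3: x=-1, y=1
Check: 42*(-1) + 45*(1) = -42 + 45 = 3

GCD = 3, x = -1, y = 1


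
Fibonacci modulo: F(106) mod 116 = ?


F(k) mod 116 for k=1..106:
1, 1, 2, 3, 5, 8, 13, 21, 34, 55, 89, 28, 1, 29, 30, 59, 89, 32, 5, 37, 42, 79, 5, 84, 89, 57, 30, 87, 1, 88, 89, 61, 34, 95, 13, 108, 5, 113, 2, 115, 1, 0, 1, 1, 2, 3, 5, 8, 13, 21, 34, 55, 89, 28, 1, 29, 30, 59, 89, 32, 5, 37, 42, 79, 5, 84, 89, 57, 30, 87, 1, 88, 89, 61, 34, 95, 13, 108, 5, 113, 2, 115, 1, 0, 1, 1, 2, 3, 5, 8, 13, 21, 34, 55, 89, 28, 1, 29, 30, 59, 89, 32, 5, 37, 42, 79
F(106) mod 116 = 79


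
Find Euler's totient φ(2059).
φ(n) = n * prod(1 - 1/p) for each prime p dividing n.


2059 = 29 × 71
Prime factors: 29, 71
φ(2059) = 2059 × (1-1/29) × (1-1/71)
= 2059 × 28/29 × 70/71 = 1960

φ(2059) = 1960


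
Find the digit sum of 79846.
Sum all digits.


7 + 9 + 8 + 4 + 6 = 34


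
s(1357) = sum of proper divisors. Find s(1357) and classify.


Proper divisors: 1, 23, 59
Sum = 1 + 23 + 59 = 83
83 < 1357 → deficient

s(1357) = 83 (deficient)


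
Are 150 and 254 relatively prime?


Euclidean algorithm:
254 = 1 * 150 + 104
150 = 1 * 104 + 46
104 = 2 * 46 + 12
46 = 3 * 12 + 10
12 = 1 * 10 + 2
10 = 5 * 2 + 0
GCD(150, 254) = 2

No, not coprime (GCD = 2)


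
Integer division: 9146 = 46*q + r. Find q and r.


9146 = 46 * 198 + 38
Check: 9108 + 38 = 9146

q = 198, r = 38


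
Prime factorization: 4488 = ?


4488 / 2 = 2244
2244 / 2 = 1122
1122 / 2 = 561
561 / 3 = 187
187 / 11 = 17
17 / 17 = 1
4488 = 2^3 × 3 × 11 × 17


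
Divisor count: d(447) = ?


447 = 3^1 × 149^1
d(447) = (1+1) × (1+1) = 4

4 divisors


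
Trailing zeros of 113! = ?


floor(113/5) = 22
floor(113/25) = 4
Total = 26

26 trailing zeros


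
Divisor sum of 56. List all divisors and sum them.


Divisors of 56: 1, 2, 4, 7, 8, 14, 28, 56
Sum = 1 + 2 + 4 + 7 + 8 + 14 + 28 + 56 = 120

σ(56) = 120


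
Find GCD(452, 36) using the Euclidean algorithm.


452 = 12 * 36 + 20
36 = 1 * 20 + 16
20 = 1 * 16 + 4
16 = 4 * 4 + 0
GCD = 4


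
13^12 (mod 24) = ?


13^1 mod 24 = 13
13^2 mod 24 = 1
13^3 mod 24 = 13
13^4 mod 24 = 1
13^5 mod 24 = 13
13^6 mod 24 = 1
13^7 mod 24 = 13
13^8 mod 24 = 1
13^9 mod 24 = 13
13^10 mod 24 = 1
13^11 mod 24 = 13
13^12 mod 24 = 1


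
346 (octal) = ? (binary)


346 (base 8) = 230 (decimal)
230 (decimal) = 11100110 (base 2)


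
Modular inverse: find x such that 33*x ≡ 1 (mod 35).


Use the extended Euclidean algorithm on (35, 33); each row r = 35*s + 33*t:
r=35, s=1, t=0
r=33, s=0, t=1
q=1: r=2, s=1, t=-1   [35*(1) + 33*(-1) = 2]
q=16: r=1, s=-16, t=17   [35*(-16) + 33*(17) = 1]
q=2: r=0, s=33, t=-35   [35*(33) + 33*(-35) = 0]
GCD = 1 with t = 17, so 33*(17) ≡ 1 (mod 35)
Inverse = 17 mod 35 = 17
Check: 33 * 17 = 561 ≡ 1 (mod 35)

33^(-1) ≡ 17 (mod 35)


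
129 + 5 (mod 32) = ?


129 + 5 = 134
134 mod 32 = 6


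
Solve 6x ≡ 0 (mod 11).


GCD(6, 11) = 1, unique solution
a^(-1) mod 11 = 2
x = 2 * 0 mod 11 = 0

x ≡ 0 (mod 11)


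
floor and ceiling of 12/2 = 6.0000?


12/2 = 6.0000
floor = 6
ceil = 6

floor = 6, ceil = 6


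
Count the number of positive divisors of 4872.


4872 = 2^3 × 3^1 × 7^1 × 29^1
d(4872) = (3+1) × (1+1) × (1+1) × (1+1) = 32

32 divisors


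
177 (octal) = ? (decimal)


177 (base 8) = 127 (decimal)
127 (decimal) = 127 (base 10)


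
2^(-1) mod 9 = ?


Use the extended Euclidean algorithm on (9, 2); each row r = 9*s + 2*t:
r=9, s=1, t=0
r=2, s=0, t=1
q=4: r=1, s=1, t=-4   [9*(1) + 2*(-4) = 1]
q=2: r=0, s=-2, t=9   [9*(-2) + 2*(9) = 0]
GCD = 1 with t = -4, so 2*(-4) ≡ 1 (mod 9)
Inverse = -4 mod 9 = 5
Check: 2 * 5 = 10 ≡ 1 (mod 9)

2^(-1) ≡ 5 (mod 9)


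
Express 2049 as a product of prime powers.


2049 / 3 = 683
683 / 683 = 1
2049 = 3 × 683


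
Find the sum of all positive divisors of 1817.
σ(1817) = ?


Divisors of 1817: 1, 23, 79, 1817
Sum = 1 + 23 + 79 + 1817 = 1920

σ(1817) = 1920


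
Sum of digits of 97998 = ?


9 + 7 + 9 + 9 + 8 = 42


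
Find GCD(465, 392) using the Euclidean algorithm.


465 = 1 * 392 + 73
392 = 5 * 73 + 27
73 = 2 * 27 + 19
27 = 1 * 19 + 8
19 = 2 * 8 + 3
8 = 2 * 3 + 2
3 = 1 * 2 + 1
2 = 2 * 1 + 0
GCD = 1


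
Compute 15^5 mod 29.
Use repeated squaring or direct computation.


15^1 mod 29 = 15
15^2 mod 29 = 22
15^3 mod 29 = 11
15^4 mod 29 = 20
15^5 mod 29 = 10


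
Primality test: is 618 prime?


618 / 2 = 309 (exact division)
618 is NOT prime.

No, 618 is not prime


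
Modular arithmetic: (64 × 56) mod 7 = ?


64 × 56 = 3584
3584 mod 7 = 0


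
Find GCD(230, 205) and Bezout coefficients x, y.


Tabular extended Euclidean (each row: r = 230*s + 205*t):
r=230, s=1, t=0
r=205, s=0, t=1
q=1: r=25, s=1, t=-1   [230*(1) + 205*(-1) = 25]
q=8: r=5, s=-8, t=9   [230*(-8) + 205*(9) = 5]
q=5: r=0, s=41, t=-46   [230*(41) + 205*(-46) = 0]
GCD = 5; from the row with r=5: x=-8, y=9
Check: 230*(-8) + 205*(9) = -1840 + 1845 = 5

GCD = 5, x = -8, y = 9


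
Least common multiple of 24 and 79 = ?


GCD(24, 79) = 1
LCM = 24*79/1 = 1896/1 = 1896

LCM = 1896


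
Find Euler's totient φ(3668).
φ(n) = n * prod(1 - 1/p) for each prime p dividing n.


3668 = 2^2 × 7 × 131
Prime factors: 2, 7, 131
φ(3668) = 3668 × (1-1/2) × (1-1/7) × (1-1/131)
= 3668 × 1/2 × 6/7 × 130/131 = 1560

φ(3668) = 1560


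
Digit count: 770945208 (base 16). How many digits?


770945208 in base 16 = 2DF3B0B8
Number of digits = 8

8 digits (base 16)


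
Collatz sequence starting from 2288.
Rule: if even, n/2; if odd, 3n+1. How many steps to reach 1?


2288 → 1144 → 572 → 286 → 143 → 430 → 215 → 646 → 323 → 970 → 485 → 1456 → 728 → 364 → 182 → 91 → 274 → 137 → 412 → 206 → 103 → 310 → 155 → 466 → 233 → 700 → 350 → 175 → 526 → 263 → 790 → 395 → 1186 → 593 → 1780 → 890 → 445 → 1336 → 668 → 334 → 167 → 502 → 251 → 754 → 377 → 1132 → 566 → 283 → 850 → 425 → 1276 → 638 → 319 → 958 → 479 → 1438 → 719 → 2158 → 1079 → 3238 → 1619 → 4858 → 2429 → 7288 → 3644 → 1822 → 911 → 2734 → 1367 → 4102 → 2051 → 6154 → 3077 → 9232 → 4616 → 2308 → 1154 → 577 → 1732 → 866 → 433 → 1300 → 650 → 325 → 976 → 488 → 244 → 122 → 61 → 184 → 92 → 46 → 23 → 70 → 35 → 106 → 53 → 160 → 80 → 40 → 20 → 10 → 5 → 16 → 8 → 4 → 2 → 1
Total steps = 107

107 steps


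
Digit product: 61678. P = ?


6 × 1 × 6 × 7 × 8 = 2016


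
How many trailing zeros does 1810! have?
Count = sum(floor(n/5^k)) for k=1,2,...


floor(1810/5) = 362
floor(1810/25) = 72
floor(1810/125) = 14
floor(1810/625) = 2
Total = 450

450 trailing zeros


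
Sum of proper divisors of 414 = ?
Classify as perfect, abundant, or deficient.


Proper divisors: 1, 2, 3, 6, 9, 18, 23, 46, 69, 138, 207
Sum = 1 + 2 + 3 + 6 + 9 + 18 + 23 + 46 + 69 + 138 + 207 = 522
522 > 414 → abundant

s(414) = 522 (abundant)


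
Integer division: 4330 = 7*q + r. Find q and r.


4330 = 7 * 618 + 4
Check: 4326 + 4 = 4330

q = 618, r = 4


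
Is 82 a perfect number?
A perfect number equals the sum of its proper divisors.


Proper divisors of 82: 1, 2, 41
Sum = 1 + 2 + 41 = 44

No, 82 is not perfect (44 ≠ 82)


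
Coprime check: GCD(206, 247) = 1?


Euclidean algorithm:
247 = 1 * 206 + 41
206 = 5 * 41 + 1
41 = 41 * 1 + 0
GCD(206, 247) = 1

Yes, coprime (GCD = 1)


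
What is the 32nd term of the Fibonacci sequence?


Sequence: 1, 1, 2, 3, 5, 8, 13, 21, 34, 55, 89, 144, 233, 377, 610, 987, 1597, 2584, 4181, 6765, 10946, 17711, 28657, 46368, 75025, 121393, 196418, 317811, 514229, 832040, 1346269, 2178309
F(32) = 2178309


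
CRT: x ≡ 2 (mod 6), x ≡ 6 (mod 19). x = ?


M = 6*19 = 114
M1 = M/6 = 19, M2 = M/19 = 6
M1^(-1) mod 6 = 1, M2^(-1) mod 19 = 16
x = 2*19*1 + 6*6*16 = 614
614 mod 114 = 44
Check: 44 mod 6 = 2 ✓, 44 mod 19 = 6 ✓

x ≡ 44 (mod 114)


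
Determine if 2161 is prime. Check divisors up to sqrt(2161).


Check divisors up to sqrt(2161) = 46.4866
No divisors found.
2161 is prime.

Yes, 2161 is prime


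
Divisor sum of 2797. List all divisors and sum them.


Divisors of 2797: 1, 2797
Sum = 1 + 2797 = 2798

σ(2797) = 2798


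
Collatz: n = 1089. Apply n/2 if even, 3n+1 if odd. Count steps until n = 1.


1089 → 3268 → 1634 → 817 → 2452 → 1226 → 613 → 1840 → 920 → 460 → 230 → 115 → 346 → 173 → 520 → 260 → 130 → 65 → 196 → 98 → 49 → 148 → 74 → 37 → 112 → 56 → 28 → 14 → 7 → 22 → 11 → 34 → 17 → 52 → 26 → 13 → 40 → 20 → 10 → 5 → 16 → 8 → 4 → 2 → 1
Total steps = 44

44 steps


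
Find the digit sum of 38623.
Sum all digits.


3 + 8 + 6 + 2 + 3 = 22


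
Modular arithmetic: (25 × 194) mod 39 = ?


25 × 194 = 4850
4850 mod 39 = 14


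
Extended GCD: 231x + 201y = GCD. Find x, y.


Tabular extended Euclidean (each row: r = 231*s + 201*t):
r=231, s=1, t=0
r=201, s=0, t=1
q=1: r=30, s=1, t=-1   [231*(1) + 201*(-1) = 30]
q=6: r=21, s=-6, t=7   [231*(-6) + 201*(7) = 21]
q=1: r=9, s=7, t=-8   [231*(7) + 201*(-8) = 9]
q=2: r=3, s=-20, t=23   [231*(-20) + 201*(23) = 3]
q=3: r=0, s=67, t=-77   [231*(67) + 201*(-77) = 0]
GCD = 3; from the row with r=3: x=-20, y=23
Check: 231*(-20) + 201*(23) = -4620 + 4623 = 3

GCD = 3, x = -20, y = 23


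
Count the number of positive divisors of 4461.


4461 = 3^1 × 1487^1
d(4461) = (1+1) × (1+1) = 4

4 divisors


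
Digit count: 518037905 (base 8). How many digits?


518037905 in base 8 = 3670120621
Number of digits = 10

10 digits (base 8)


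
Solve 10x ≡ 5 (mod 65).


GCD(10, 65) = 5 divides 5
Divide: 2x ≡ 1 (mod 13)
x ≡ 7 (mod 13)


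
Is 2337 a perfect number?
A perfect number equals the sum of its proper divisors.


Proper divisors of 2337: 1, 3, 19, 41, 57, 123, 779
Sum = 1 + 3 + 19 + 41 + 57 + 123 + 779 = 1023

No, 2337 is not perfect (1023 ≠ 2337)


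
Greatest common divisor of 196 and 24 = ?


196 = 8 * 24 + 4
24 = 6 * 4 + 0
GCD = 4


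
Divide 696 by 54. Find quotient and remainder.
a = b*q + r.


696 = 54 * 12 + 48
Check: 648 + 48 = 696

q = 12, r = 48


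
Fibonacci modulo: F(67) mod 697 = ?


F(k) mod 697 for k=1..67:
1, 1, 2, 3, 5, 8, 13, 21, 34, 55, 89, 144, 233, 377, 610, 290, 203, 493, 696, 492, 491, 286, 80, 366, 446, 115, 561, 676, 540, 519, 362, 184, 546, 33, 579, 612, 494, 409, 206, 615, 124, 42, 166, 208, 374, 582, 259, 144, 403, 547, 253, 103, 356, 459, 118, 577, 695, 575, 573, 451, 327, 81, 408, 489, 200, 689, 192
F(67) mod 697 = 192


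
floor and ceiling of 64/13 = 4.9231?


64/13 = 4.9231
floor = 4
ceil = 5

floor = 4, ceil = 5


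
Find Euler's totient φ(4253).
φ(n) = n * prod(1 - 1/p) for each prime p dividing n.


4253 = 4253
Prime factors: 4253
φ(4253) = 4253 × (1-1/4253)
= 4253 × 4252/4253 = 4252

φ(4253) = 4252


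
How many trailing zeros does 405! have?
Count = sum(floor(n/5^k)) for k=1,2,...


floor(405/5) = 81
floor(405/25) = 16
floor(405/125) = 3
Total = 100

100 trailing zeros


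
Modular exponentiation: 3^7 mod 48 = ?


3^1 mod 48 = 3
3^2 mod 48 = 9
3^3 mod 48 = 27
3^4 mod 48 = 33
3^5 mod 48 = 3
3^6 mod 48 = 9
3^7 mod 48 = 27


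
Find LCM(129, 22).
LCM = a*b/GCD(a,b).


GCD(129, 22) = 1
LCM = 129*22/1 = 2838/1 = 2838

LCM = 2838


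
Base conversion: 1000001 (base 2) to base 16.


1000001 (base 2) = 65 (decimal)
65 (decimal) = 41 (base 16)


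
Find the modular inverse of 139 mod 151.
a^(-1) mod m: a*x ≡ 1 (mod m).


Use the extended Euclidean algorithm on (151, 139); each row r = 151*s + 139*t:
r=151, s=1, t=0
r=139, s=0, t=1
q=1: r=12, s=1, t=-1   [151*(1) + 139*(-1) = 12]
q=11: r=7, s=-11, t=12   [151*(-11) + 139*(12) = 7]
q=1: r=5, s=12, t=-13   [151*(12) + 139*(-13) = 5]
q=1: r=2, s=-23, t=25   [151*(-23) + 139*(25) = 2]
q=2: r=1, s=58, t=-63   [151*(58) + 139*(-63) = 1]
q=2: r=0, s=-139, t=151   [151*(-139) + 139*(151) = 0]
GCD = 1 with t = -63, so 139*(-63) ≡ 1 (mod 151)
Inverse = -63 mod 151 = 88
Check: 139 * 88 = 12232 ≡ 1 (mod 151)

139^(-1) ≡ 88 (mod 151)


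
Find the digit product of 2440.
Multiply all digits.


2 × 4 × 4 × 0 = 0


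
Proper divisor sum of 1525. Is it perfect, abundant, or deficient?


Proper divisors: 1, 5, 25, 61, 305
Sum = 1 + 5 + 25 + 61 + 305 = 397
397 < 1525 → deficient

s(1525) = 397 (deficient)


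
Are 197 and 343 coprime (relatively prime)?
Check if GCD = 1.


Euclidean algorithm:
343 = 1 * 197 + 146
197 = 1 * 146 + 51
146 = 2 * 51 + 44
51 = 1 * 44 + 7
44 = 6 * 7 + 2
7 = 3 * 2 + 1
2 = 2 * 1 + 0
GCD(197, 343) = 1

Yes, coprime (GCD = 1)


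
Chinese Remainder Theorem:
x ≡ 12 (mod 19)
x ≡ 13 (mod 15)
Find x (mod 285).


M = 19*15 = 285
M1 = M/19 = 15, M2 = M/15 = 19
M1^(-1) mod 19 = 14, M2^(-1) mod 15 = 4
x = 12*15*14 + 13*19*4 = 3508
3508 mod 285 = 88
Check: 88 mod 19 = 12 ✓, 88 mod 15 = 13 ✓

x ≡ 88 (mod 285)


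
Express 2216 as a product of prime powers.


2216 / 2 = 1108
1108 / 2 = 554
554 / 2 = 277
277 / 277 = 1
2216 = 2^3 × 277


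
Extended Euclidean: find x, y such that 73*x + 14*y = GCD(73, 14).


Tabular extended Euclidean (each row: r = 73*s + 14*t):
r=73, s=1, t=0
r=14, s=0, t=1
q=5: r=3, s=1, t=-5   [73*(1) + 14*(-5) = 3]
q=4: r=2, s=-4, t=21   [73*(-4) + 14*(21) = 2]
q=1: r=1, s=5, t=-26   [73*(5) + 14*(-26) = 1]
q=2: r=0, s=-14, t=73   [73*(-14) + 14*(73) = 0]
GCD = 1; from the row with r=1: x=5, y=-26
Check: 73*(5) + 14*(-26) = 365 - 364 = 1

GCD = 1, x = 5, y = -26


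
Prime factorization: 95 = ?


95 / 5 = 19
19 / 19 = 1
95 = 5 × 19


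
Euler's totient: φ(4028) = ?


4028 = 2^2 × 19 × 53
Prime factors: 2, 19, 53
φ(4028) = 4028 × (1-1/2) × (1-1/19) × (1-1/53)
= 4028 × 1/2 × 18/19 × 52/53 = 1872

φ(4028) = 1872


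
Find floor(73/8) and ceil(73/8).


73/8 = 9.1250
floor = 9
ceil = 10

floor = 9, ceil = 10


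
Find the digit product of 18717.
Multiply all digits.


1 × 8 × 7 × 1 × 7 = 392


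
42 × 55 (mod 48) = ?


42 × 55 = 2310
2310 mod 48 = 6


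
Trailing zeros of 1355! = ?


floor(1355/5) = 271
floor(1355/25) = 54
floor(1355/125) = 10
floor(1355/625) = 2
Total = 337

337 trailing zeros


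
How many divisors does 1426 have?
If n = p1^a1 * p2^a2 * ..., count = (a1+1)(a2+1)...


1426 = 2^1 × 23^1 × 31^1
d(1426) = (1+1) × (1+1) × (1+1) = 8

8 divisors


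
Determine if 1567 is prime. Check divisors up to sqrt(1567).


Check divisors up to sqrt(1567) = 39.5854
No divisors found.
1567 is prime.

Yes, 1567 is prime
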